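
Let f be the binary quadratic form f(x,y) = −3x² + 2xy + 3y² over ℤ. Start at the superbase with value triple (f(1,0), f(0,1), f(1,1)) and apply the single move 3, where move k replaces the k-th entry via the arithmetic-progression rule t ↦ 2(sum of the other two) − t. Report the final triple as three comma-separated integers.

start (-3,3,2) = (f(1,0),f(0,1),f(1,1))
replace slot 3: 2·((-3)+3) − 2 = -2 → (-3,3,-2)

-3,3,-2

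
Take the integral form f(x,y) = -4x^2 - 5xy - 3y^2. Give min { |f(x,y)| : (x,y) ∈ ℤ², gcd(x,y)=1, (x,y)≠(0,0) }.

translate: b→-3 (≡5 mod 8), so (4,5,3)→(4,-3,2)
flip: (4,-3,2)→(2,3,4)
translate: b→-1 (≡3 mod 4), so (2,3,4)→(2,-1,3)
reduced (well bottom): (2,-1,3) with a≤c, −a<b≤a
well minimum |f| = |-2| = 2 (negative-definite)

2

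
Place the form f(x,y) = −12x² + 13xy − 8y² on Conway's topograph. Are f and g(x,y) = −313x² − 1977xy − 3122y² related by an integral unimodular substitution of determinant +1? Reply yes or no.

D₁ = -215, D₂ = -215
f is negative-definite; reduce −f:
−f: translate: b→11 (≡-13 mod 24), so (12,-13,8)→(12,11,7)
−f: flip: (12,11,7)→(7,-11,12)
−f: translate: b→3 (≡-11 mod 14), so (7,-11,12)→(7,3,8)
−f: reduced (well bottom): (7,3,8) with a≤c, −a<b≤a
flip sign back: reduced form of f is (-7,-3,-8)
g is negative-definite; reduce −g:
−g: translate: b→99 (≡1977 mod 626), so (313,1977,3122)→(313,99,8)
−g: flip: (313,99,8)→(8,-99,313)
−g: translate: b→-3 (≡-99 mod 16), so (8,-99,313)→(8,-3,7)
−g: flip: (8,-3,7)→(7,3,8)
−g: reduced (well bottom): (7,3,8) with a≤c, −a<b≤a
flip sign back: reduced form of g is (-7,-3,-8)
reduced forms (-7, -3, -8) vs (-7, -3, -8) ⇒ equivalent

yes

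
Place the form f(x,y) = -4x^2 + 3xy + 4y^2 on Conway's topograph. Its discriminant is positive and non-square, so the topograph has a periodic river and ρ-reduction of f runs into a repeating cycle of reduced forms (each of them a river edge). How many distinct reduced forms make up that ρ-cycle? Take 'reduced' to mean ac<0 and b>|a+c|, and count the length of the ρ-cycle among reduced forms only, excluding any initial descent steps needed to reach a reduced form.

D = 73, ⌊√D⌋ = 8
river: ρ → (4,5,-3)
river: ρ → (-3,7,2)
river: ρ → (2,5,-6)
river: ρ → (-6,7,1)
river: ρ → (1,7,-6)
river: ρ → (-6,5,2)
river: ρ → (2,7,-3)
river: ρ → (-3,5,4)
river: ρ → (4,3,-4)
river: ρ → (-4,5,3)
river: ρ → (3,7,-2)
river: ρ → (-2,5,6)
river: ρ → (6,7,-1)
river: ρ → (-1,7,6)
river: ρ → (6,5,-2)
river: ρ → (-2,7,3)
river: ρ → (3,5,-4)
river: ρ → (-4,3,4)
ρ-cycle length = 18 (tail of 0 descent steps not counted)

18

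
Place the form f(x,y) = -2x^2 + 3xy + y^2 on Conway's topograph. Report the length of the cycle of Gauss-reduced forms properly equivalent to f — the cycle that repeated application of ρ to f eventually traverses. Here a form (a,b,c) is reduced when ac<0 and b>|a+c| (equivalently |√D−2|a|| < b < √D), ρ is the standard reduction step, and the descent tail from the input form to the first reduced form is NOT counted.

D = 17, ⌊√D⌋ = 4
river: ρ → (1,3,-2)
river: ρ → (-2,1,2)
river: ρ → (2,3,-1)
river: ρ → (-1,3,2)
river: ρ → (2,1,-2)
river: ρ → (-2,3,1)
ρ-cycle length = 6 (tail of 0 descent steps not counted)

6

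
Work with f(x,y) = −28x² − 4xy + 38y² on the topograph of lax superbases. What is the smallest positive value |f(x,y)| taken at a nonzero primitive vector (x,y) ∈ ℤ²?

descent: ρ → (38,4,-28)
descent: ρ → (-28,52,14)  [lands on river]
river: ρ → (14,60,-12)
river: ρ → (-12,60,14)
river: ρ → (14,52,-28)
river: ρ → (-28,60,6)
river: ρ → (6,60,-28)
closes: descent 2, river 6
min |a| on river = 6

6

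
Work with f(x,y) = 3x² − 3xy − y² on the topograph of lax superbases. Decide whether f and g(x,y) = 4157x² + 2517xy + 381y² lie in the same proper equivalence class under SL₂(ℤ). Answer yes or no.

D₁ = 21, D₂ = 21
river cycle of f (length 2): (-1, 3, 3), (3, 3, -1)
river cycle of g (length 2): (3, 3, -1), (-1, 3, 3)
cycles coincide ⇒ equivalent

yes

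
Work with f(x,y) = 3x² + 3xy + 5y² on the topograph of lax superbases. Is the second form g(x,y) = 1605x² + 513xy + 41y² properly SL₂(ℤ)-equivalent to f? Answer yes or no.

D₁ = -51, D₂ = -51
f: reduced (well bottom): (3,3,5) with a≤c, −a<b≤a
g: flip: (1605,513,41)→(41,-513,1605)
g: translate: b→-21 (≡-513 mod 82), so (41,-513,1605)→(41,-21,3)
g: flip: (41,-21,3)→(3,21,41)
g: translate: b→3 (≡21 mod 6), so (3,21,41)→(3,3,5)
g: reduced (well bottom): (3,3,5) with a≤c, −a<b≤a
reduced forms (3, 3, 5) vs (3, 3, 5) ⇒ equivalent

yes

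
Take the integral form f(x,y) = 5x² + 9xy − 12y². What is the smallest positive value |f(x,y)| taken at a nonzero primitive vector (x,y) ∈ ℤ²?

river: ρ → (-12,15,2)
river: ρ → (2,17,-4)
river: ρ → (-4,15,6)
river: ρ → (6,9,-10)
river: ρ → (-10,11,5)
river: ρ → (5,9,-12)
closes: descent 0, river 6
min |a| on river = 2

2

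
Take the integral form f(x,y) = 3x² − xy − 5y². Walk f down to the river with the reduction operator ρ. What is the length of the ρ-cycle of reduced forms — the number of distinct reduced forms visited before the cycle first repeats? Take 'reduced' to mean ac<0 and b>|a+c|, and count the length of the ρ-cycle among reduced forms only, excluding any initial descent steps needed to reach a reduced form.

D = 61, ⌊√D⌋ = 7
descent: ρ → (-5,1,3)
descent: ρ → (3,5,-3)  [lands on river]
river: ρ → (-3,7,1)
river: ρ → (1,7,-3)
river: ρ → (-3,5,3)
river: ρ → (3,7,-1)
river: ρ → (-1,7,3)
ρ-cycle length = 6 (tail of 2 descent steps not counted)

6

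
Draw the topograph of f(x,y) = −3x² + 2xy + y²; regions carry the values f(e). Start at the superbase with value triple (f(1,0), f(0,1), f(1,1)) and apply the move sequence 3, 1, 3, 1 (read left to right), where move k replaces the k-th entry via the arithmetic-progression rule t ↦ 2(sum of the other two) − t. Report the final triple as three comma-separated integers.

start (-3,1,0) = (f(1,0),f(0,1),f(1,1))
replace slot 3: 2·((-3)+1) − 0 = -4 → (-3,1,-4)
replace slot 1: 2·(1+(-4)) − (-3) = -3 → (-3,1,-4)
replace slot 3: 2·((-3)+1) − (-4) = 0 → (-3,1,0)
replace slot 1: 2·(1+0) − (-3) = 5 → (5,1,0)

5,1,0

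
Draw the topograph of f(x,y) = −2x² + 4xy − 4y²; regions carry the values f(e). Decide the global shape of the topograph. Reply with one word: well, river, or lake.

D = b²−4ac = 4² − 4·(-2)·(-4) = -16
D < 0 ⇒ definite ⇒ every region one sign ⇒ single well

well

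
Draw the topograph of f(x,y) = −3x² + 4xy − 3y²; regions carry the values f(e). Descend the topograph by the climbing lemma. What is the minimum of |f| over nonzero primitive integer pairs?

translate: b→2 (≡-4 mod 6), so (3,-4,3)→(3,2,2)
flip: (3,2,2)→(2,-2,3)
translate: b→2 (≡-2 mod 4), so (2,-2,3)→(2,2,3)
reduced (well bottom): (2,2,3) with a≤c, −a<b≤a
well minimum |f| = |-2| = 2 (negative-definite)

2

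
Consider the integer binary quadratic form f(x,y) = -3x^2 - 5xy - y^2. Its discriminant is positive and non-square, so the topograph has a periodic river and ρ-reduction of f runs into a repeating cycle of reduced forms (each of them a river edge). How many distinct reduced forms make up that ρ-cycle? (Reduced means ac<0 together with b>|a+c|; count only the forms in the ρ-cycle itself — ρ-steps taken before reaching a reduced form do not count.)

D = 13, ⌊√D⌋ = 3
descent: ρ → (-1,3,1)  [lands on river]
river: ρ → (1,3,-1)
ρ-cycle length = 2 (tail of 1 descent step not counted)

2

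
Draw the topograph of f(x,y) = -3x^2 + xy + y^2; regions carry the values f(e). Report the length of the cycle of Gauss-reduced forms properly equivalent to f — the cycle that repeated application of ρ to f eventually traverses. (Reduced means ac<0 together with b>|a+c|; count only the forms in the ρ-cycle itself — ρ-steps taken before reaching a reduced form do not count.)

D = 13, ⌊√D⌋ = 3
descent: ρ → (1,3,-1)  [lands on river]
river: ρ → (-1,3,1)
ρ-cycle length = 2 (tail of 1 descent step not counted)

2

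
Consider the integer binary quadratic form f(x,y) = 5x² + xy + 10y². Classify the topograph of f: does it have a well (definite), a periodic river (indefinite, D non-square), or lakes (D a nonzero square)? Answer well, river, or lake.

D = b²−4ac = 1² − 4·5·10 = -199
D < 0 ⇒ definite ⇒ every region one sign ⇒ single well

well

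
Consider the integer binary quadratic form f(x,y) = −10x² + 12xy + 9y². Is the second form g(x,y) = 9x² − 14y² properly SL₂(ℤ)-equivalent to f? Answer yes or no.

D₁ = 504, D₂ = 504
river cycle of f (length 10): (9, 6, -13), (-13, 20, 2), (2, 20, -13), (-13, 6, 9), (9, 12, -10), (-10, 8, 11), (11, 14, -7), (-7, 14, 11), (11, 8, -10), (-10, 12, 9)
river cycle of g (length 4): (9, 18, -5), (-5, 22, 1), (1, 22, -5), (-5, 18, 9)
cycles differ ⇒ inequivalent

no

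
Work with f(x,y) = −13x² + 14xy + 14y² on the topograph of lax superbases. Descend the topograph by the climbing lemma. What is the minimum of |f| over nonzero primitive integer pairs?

river: ρ → (14,14,-13)
river: ρ → (-13,12,15)
river: ρ → (15,18,-10)
river: ρ → (-10,22,11)
river: ρ → (11,22,-10)
river: ρ → (-10,18,15)
river: ρ → (15,12,-13)
river: ρ → (-13,14,14)
closes: descent 0, river 8
min |a| on river = 10

10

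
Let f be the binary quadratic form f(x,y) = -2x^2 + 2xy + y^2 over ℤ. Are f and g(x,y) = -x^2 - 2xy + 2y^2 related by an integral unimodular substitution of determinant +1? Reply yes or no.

D₁ = 12, D₂ = 12
river cycle of f (length 2): (1, 2, -2), (-2, 2, 1)
river cycle of g (length 2): (2, 2, -1), (-1, 2, 2)
cycles differ ⇒ inequivalent

no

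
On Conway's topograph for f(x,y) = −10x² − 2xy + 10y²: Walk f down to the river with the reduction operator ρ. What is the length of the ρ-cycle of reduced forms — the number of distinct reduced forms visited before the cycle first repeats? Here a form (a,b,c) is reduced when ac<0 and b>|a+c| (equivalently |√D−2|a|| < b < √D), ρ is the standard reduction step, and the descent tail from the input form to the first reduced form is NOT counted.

D = 404, ⌊√D⌋ = 20
descent: ρ → (10,2,-10)  [lands on river]
river: ρ → (-10,18,2)
river: ρ → (2,18,-10)
river: ρ → (-10,2,10)
river: ρ → (10,18,-2)
river: ρ → (-2,18,10)
ρ-cycle length = 6 (tail of 1 descent step not counted)

6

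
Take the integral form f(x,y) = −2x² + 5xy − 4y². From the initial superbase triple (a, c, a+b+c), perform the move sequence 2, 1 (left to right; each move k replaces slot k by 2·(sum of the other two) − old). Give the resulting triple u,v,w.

start (-2,-4,-1) = (f(1,0),f(0,1),f(1,1))
replace slot 2: 2·((-2)+(-1)) − (-4) = -2 → (-2,-2,-1)
replace slot 1: 2·((-2)+(-1)) − (-2) = -4 → (-4,-2,-1)

-4,-2,-1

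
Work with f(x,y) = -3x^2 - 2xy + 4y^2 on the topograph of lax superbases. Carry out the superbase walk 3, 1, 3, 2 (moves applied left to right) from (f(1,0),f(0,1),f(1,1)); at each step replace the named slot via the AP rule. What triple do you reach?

start (-3,4,-1) = (f(1,0),f(0,1),f(1,1))
replace slot 3: 2·((-3)+4) − (-1) = 3 → (-3,4,3)
replace slot 1: 2·(4+3) − (-3) = 17 → (17,4,3)
replace slot 3: 2·(17+4) − 3 = 39 → (17,4,39)
replace slot 2: 2·(17+39) − 4 = 108 → (17,108,39)

17,108,39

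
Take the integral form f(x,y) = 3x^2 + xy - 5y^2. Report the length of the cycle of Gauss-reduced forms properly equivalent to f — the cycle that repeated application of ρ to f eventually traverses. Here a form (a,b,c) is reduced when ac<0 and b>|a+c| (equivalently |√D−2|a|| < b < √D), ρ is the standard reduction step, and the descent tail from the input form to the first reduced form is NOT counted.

D = 61, ⌊√D⌋ = 7
descent: ρ → (-5,-1,3)
descent: ρ → (3,7,-1)  [lands on river]
river: ρ → (-1,7,3)
river: ρ → (3,5,-3)
river: ρ → (-3,7,1)
river: ρ → (1,7,-3)
river: ρ → (-3,5,3)
ρ-cycle length = 6 (tail of 2 descent steps not counted)

6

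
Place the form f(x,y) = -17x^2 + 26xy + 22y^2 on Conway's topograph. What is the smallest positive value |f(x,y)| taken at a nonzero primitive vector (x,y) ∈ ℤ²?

river: ρ → (22,18,-21)
river: ρ → (-21,24,19)
river: ρ → (19,14,-26)
river: ρ → (-26,38,7)
river: ρ → (7,46,-2)
river: ρ → (-2,46,7)
river: ρ → (7,38,-26)
river: ρ → (-26,14,19)
river: ρ → (19,24,-21)
river: ρ → (-21,18,22)
river: ρ → (22,26,-17)
river: ρ → (-17,42,6)
river: ρ → (6,42,-17)
river: ρ → (-17,26,22)
closes: descent 0, river 14
min |a| on river = 2

2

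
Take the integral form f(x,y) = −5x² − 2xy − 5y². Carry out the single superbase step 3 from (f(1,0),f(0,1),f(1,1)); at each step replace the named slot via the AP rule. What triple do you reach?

start (-5,-5,-12) = (f(1,0),f(0,1),f(1,1))
replace slot 3: 2·((-5)+(-5)) − (-12) = -8 → (-5,-5,-8)

-5,-5,-8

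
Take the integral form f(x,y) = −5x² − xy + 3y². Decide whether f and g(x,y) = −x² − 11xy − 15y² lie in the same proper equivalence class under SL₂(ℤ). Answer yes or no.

D₁ = 61, D₂ = 61
river cycle of f (length 6): (3, 7, -1), (-1, 7, 3), (3, 5, -3), (-3, 7, 1), (1, 7, -3), (-3, 5, 3)
river cycle of g (length 6): (-1, 7, 3), (3, 5, -3), (-3, 7, 1), (1, 7, -3), (-3, 5, 3), (3, 7, -1)
cycles coincide ⇒ equivalent

yes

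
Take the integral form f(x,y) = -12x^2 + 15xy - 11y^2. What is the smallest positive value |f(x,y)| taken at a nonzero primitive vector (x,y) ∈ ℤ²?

translate: b→9 (≡-15 mod 24), so (12,-15,11)→(12,9,8)
flip: (12,9,8)→(8,-9,12)
translate: b→7 (≡-9 mod 16), so (8,-9,12)→(8,7,11)
reduced (well bottom): (8,7,11) with a≤c, −a<b≤a
well minimum |f| = |-8| = 8 (negative-definite)

8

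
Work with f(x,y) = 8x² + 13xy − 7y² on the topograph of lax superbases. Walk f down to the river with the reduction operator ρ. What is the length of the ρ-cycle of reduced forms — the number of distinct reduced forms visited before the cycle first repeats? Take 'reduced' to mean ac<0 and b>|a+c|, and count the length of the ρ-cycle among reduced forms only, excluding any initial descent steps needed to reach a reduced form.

D = 393, ⌊√D⌋ = 19
river: ρ → (-7,15,6)
river: ρ → (6,9,-13)
river: ρ → (-13,17,2)
river: ρ → (2,19,-4)
river: ρ → (-4,13,14)
river: ρ → (14,15,-3)
river: ρ → (-3,15,14)
river: ρ → (14,13,-4)
river: ρ → (-4,19,2)
river: ρ → (2,17,-13)
river: ρ → (-13,9,6)
river: ρ → (6,15,-7)
river: ρ → (-7,13,8)
river: ρ → (8,19,-1)
river: ρ → (-1,19,8)
river: ρ → (8,13,-7)
ρ-cycle length = 16 (tail of 0 descent steps not counted)

16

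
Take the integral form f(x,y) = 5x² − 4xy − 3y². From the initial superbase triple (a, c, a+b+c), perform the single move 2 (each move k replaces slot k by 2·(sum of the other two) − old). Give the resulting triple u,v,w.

start (5,-3,-2) = (f(1,0),f(0,1),f(1,1))
replace slot 2: 2·(5+(-2)) − (-3) = 9 → (5,9,-2)

5,9,-2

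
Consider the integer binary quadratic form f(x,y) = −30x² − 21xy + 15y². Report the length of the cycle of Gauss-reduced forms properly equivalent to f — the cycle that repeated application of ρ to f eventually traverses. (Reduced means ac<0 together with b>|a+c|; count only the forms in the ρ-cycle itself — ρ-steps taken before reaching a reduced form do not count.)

D = 2241, ⌊√D⌋ = 47
descent: ρ → (15,21,-30)  [lands on river]
river: ρ → (-30,39,6)
river: ρ → (6,45,-9)
river: ρ → (-9,45,6)
river: ρ → (6,39,-30)
river: ρ → (-30,21,15)
river: ρ → (15,39,-12)
river: ρ → (-12,33,24)
river: ρ → (24,15,-21)
river: ρ → (-21,27,18)
river: ρ → (18,45,-3)
river: ρ → (-3,45,18)
river: ρ → (18,27,-21)
river: ρ → (-21,15,24)
river: ρ → (24,33,-12)
river: ρ → (-12,39,15)
ρ-cycle length = 16 (tail of 1 descent step not counted)

16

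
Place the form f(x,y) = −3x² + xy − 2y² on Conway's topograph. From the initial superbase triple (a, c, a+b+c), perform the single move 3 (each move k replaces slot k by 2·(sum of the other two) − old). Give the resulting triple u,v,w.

start (-3,-2,-4) = (f(1,0),f(0,1),f(1,1))
replace slot 3: 2·((-3)+(-2)) − (-4) = -6 → (-3,-2,-6)

-3,-2,-6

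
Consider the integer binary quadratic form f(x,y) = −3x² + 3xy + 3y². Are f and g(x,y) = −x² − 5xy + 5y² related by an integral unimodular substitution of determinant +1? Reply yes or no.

D₁ = 45, D₂ = 45
river cycle of f (length 2): (3, 3, -3), (-3, 3, 3)
river cycle of g (length 2): (5, 5, -1), (-1, 5, 5)
cycles differ ⇒ inequivalent

no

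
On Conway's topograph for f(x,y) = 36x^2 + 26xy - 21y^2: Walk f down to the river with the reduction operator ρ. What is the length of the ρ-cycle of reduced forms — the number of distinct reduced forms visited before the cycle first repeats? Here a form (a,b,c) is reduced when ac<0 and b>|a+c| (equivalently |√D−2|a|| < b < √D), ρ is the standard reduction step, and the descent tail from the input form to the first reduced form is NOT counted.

D = 3700, ⌊√D⌋ = 60
river: ρ → (-21,58,4)
river: ρ → (4,54,-49)
river: ρ → (-49,44,9)
river: ρ → (9,46,-44)
river: ρ → (-44,42,11)
river: ρ → (11,46,-36)
river: ρ → (-36,26,21)
river: ρ → (21,58,-4)
river: ρ → (-4,54,49)
river: ρ → (49,44,-9)
river: ρ → (-9,46,44)
river: ρ → (44,42,-11)
river: ρ → (-11,46,36)
river: ρ → (36,26,-21)
ρ-cycle length = 14 (tail of 0 descent steps not counted)

14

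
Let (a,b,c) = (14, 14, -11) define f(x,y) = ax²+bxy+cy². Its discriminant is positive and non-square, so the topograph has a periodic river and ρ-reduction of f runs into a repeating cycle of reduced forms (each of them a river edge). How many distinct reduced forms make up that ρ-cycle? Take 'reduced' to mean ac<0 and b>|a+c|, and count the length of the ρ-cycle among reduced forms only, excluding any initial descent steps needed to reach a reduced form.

D = 812, ⌊√D⌋ = 28
river: ρ → (-11,8,17)
river: ρ → (17,26,-2)
river: ρ → (-2,26,17)
river: ρ → (17,8,-11)
river: ρ → (-11,14,14)
river: ρ → (14,14,-11)
ρ-cycle length = 6 (tail of 0 descent steps not counted)

6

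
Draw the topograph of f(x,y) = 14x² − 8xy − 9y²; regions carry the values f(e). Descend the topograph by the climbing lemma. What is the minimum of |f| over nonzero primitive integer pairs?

descent: ρ → (-9,8,14)  [lands on river]
river: ρ → (14,20,-3)
river: ρ → (-3,22,7)
river: ρ → (7,20,-6)
river: ρ → (-6,16,13)
river: ρ → (13,10,-9)
closes: descent 1, river 6
min |a| on river = 3

3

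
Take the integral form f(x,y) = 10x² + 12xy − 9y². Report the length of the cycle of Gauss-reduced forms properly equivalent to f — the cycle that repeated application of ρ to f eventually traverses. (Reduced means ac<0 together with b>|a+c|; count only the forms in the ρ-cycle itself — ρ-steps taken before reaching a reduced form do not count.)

D = 504, ⌊√D⌋ = 22
river: ρ → (-9,6,13)
river: ρ → (13,20,-2)
river: ρ → (-2,20,13)
river: ρ → (13,6,-9)
river: ρ → (-9,12,10)
river: ρ → (10,8,-11)
river: ρ → (-11,14,7)
river: ρ → (7,14,-11)
river: ρ → (-11,8,10)
river: ρ → (10,12,-9)
ρ-cycle length = 10 (tail of 0 descent steps not counted)

10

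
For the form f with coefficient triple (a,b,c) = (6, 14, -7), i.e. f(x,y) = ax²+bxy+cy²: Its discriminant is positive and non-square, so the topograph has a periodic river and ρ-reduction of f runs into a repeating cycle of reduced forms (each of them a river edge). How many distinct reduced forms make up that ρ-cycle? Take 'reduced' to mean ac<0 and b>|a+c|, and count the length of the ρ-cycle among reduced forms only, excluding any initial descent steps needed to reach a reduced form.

D = 364, ⌊√D⌋ = 19
river: ρ → (-7,14,6)
river: ρ → (6,10,-11)
river: ρ → (-11,12,5)
river: ρ → (5,18,-2)
river: ρ → (-2,18,5)
river: ρ → (5,12,-11)
river: ρ → (-11,10,6)
river: ρ → (6,14,-7)
ρ-cycle length = 8 (tail of 0 descent steps not counted)

8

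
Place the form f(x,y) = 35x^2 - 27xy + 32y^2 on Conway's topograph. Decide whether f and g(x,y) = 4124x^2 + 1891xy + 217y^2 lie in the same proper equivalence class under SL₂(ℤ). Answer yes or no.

D₁ = -3751, D₂ = -3751
f: flip: (35,-27,32)→(32,27,35)
f: reduced (well bottom): (32,27,35) with a≤c, −a<b≤a
g: flip: (4124,1891,217)→(217,-1891,4124)
g: translate: b→-155 (≡-1891 mod 434), so (217,-1891,4124)→(217,-155,32)
g: flip: (217,-155,32)→(32,155,217)
g: translate: b→27 (≡155 mod 64), so (32,155,217)→(32,27,35)
g: reduced (well bottom): (32,27,35) with a≤c, −a<b≤a
reduced forms (32, 27, 35) vs (32, 27, 35) ⇒ equivalent

yes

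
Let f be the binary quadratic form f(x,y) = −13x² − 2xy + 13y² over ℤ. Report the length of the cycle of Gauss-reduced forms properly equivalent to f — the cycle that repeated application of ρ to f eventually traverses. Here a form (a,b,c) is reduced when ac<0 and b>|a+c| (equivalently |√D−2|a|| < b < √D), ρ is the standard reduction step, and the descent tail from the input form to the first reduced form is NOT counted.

D = 680, ⌊√D⌋ = 26
descent: ρ → (13,2,-13)  [lands on river]
river: ρ → (-13,24,2)
river: ρ → (2,24,-13)
river: ρ → (-13,2,13)
river: ρ → (13,24,-2)
river: ρ → (-2,24,13)
ρ-cycle length = 6 (tail of 1 descent step not counted)

6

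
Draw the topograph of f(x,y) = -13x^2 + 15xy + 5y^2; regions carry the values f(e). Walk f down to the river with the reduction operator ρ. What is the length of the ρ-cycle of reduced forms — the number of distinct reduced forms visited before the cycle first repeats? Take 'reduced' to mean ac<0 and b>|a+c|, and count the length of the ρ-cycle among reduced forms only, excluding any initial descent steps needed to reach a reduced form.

D = 485, ⌊√D⌋ = 22
river: ρ → (5,15,-13)
river: ρ → (-13,11,7)
river: ρ → (7,17,-7)
river: ρ → (-7,11,13)
river: ρ → (13,15,-5)
river: ρ → (-5,15,13)
river: ρ → (13,11,-7)
river: ρ → (-7,17,7)
river: ρ → (7,11,-13)
river: ρ → (-13,15,5)
ρ-cycle length = 10 (tail of 0 descent steps not counted)

10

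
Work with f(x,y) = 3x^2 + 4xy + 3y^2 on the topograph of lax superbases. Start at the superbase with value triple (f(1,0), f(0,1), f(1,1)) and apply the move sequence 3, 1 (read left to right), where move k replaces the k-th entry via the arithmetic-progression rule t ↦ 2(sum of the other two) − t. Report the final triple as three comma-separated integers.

start (3,3,10) = (f(1,0),f(0,1),f(1,1))
replace slot 3: 2·(3+3) − 10 = 2 → (3,3,2)
replace slot 1: 2·(3+2) − 3 = 7 → (7,3,2)

7,3,2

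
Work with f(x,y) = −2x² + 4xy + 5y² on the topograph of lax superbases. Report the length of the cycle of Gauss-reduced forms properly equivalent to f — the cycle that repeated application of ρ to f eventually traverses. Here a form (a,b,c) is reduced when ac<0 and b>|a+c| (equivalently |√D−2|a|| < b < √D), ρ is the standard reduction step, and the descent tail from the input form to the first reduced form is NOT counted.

D = 56, ⌊√D⌋ = 7
river: ρ → (5,6,-1)
river: ρ → (-1,6,5)
river: ρ → (5,4,-2)
river: ρ → (-2,4,5)
ρ-cycle length = 4 (tail of 0 descent steps not counted)

4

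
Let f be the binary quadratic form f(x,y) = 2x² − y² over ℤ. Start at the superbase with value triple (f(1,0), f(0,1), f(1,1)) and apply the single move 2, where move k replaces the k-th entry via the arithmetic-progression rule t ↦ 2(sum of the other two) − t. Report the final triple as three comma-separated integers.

start (2,-1,1) = (f(1,0),f(0,1),f(1,1))
replace slot 2: 2·(2+1) − (-1) = 7 → (2,7,1)

2,7,1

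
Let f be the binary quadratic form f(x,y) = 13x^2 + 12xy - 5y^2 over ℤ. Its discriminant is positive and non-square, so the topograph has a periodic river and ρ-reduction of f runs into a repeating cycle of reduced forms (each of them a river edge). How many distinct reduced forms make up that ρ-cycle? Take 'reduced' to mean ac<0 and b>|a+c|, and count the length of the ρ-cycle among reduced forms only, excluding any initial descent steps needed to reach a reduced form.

D = 404, ⌊√D⌋ = 20
river: ρ → (-5,18,4)
river: ρ → (4,14,-13)
river: ρ → (-13,12,5)
river: ρ → (5,18,-4)
river: ρ → (-4,14,13)
river: ρ → (13,12,-5)
ρ-cycle length = 6 (tail of 0 descent steps not counted)

6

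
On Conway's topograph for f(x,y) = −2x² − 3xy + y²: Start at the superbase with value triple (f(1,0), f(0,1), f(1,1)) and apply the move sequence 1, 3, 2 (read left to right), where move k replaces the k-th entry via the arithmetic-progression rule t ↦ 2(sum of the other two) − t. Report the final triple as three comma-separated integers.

start (-2,1,-4) = (f(1,0),f(0,1),f(1,1))
replace slot 1: 2·(1+(-4)) − (-2) = -4 → (-4,1,-4)
replace slot 3: 2·((-4)+1) − (-4) = -2 → (-4,1,-2)
replace slot 2: 2·((-4)+(-2)) − 1 = -13 → (-4,-13,-2)

-4,-13,-2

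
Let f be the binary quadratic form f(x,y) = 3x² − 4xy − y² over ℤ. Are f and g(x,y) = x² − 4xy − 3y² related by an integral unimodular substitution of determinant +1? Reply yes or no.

D₁ = 28, D₂ = 28
river cycle of f (length 4): (-1, 4, 3), (3, 2, -2), (-2, 2, 3), (3, 4, -1)
river cycle of g (length 4): (-3, 4, 1), (1, 4, -3), (-3, 2, 2), (2, 2, -3)
cycles differ ⇒ inequivalent

no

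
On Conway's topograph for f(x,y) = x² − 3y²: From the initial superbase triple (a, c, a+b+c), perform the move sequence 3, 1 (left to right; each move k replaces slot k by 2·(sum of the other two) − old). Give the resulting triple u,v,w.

start (1,-3,-2) = (f(1,0),f(0,1),f(1,1))
replace slot 3: 2·(1+(-3)) − (-2) = -2 → (1,-3,-2)
replace slot 1: 2·((-3)+(-2)) − 1 = -11 → (-11,-3,-2)

-11,-3,-2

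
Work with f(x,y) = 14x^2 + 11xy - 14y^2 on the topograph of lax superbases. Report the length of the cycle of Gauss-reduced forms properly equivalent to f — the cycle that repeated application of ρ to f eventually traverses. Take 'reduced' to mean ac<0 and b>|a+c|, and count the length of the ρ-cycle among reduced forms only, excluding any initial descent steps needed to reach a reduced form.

D = 905, ⌊√D⌋ = 30
river: ρ → (-14,17,11)
river: ρ → (11,27,-4)
river: ρ → (-4,29,4)
river: ρ → (4,27,-11)
river: ρ → (-11,17,14)
river: ρ → (14,11,-14)
ρ-cycle length = 6 (tail of 0 descent steps not counted)

6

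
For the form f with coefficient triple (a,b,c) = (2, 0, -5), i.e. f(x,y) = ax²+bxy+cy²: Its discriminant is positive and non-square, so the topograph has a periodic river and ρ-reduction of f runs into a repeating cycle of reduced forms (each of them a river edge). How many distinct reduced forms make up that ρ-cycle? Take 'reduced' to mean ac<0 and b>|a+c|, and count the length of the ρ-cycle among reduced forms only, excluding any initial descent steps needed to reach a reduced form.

D = 40, ⌊√D⌋ = 6
descent: ρ → (-5,0,2)
descent: ρ → (2,4,-3)  [lands on river]
river: ρ → (-3,2,3)
river: ρ → (3,4,-2)
river: ρ → (-2,4,3)
river: ρ → (3,2,-3)
river: ρ → (-3,4,2)
ρ-cycle length = 6 (tail of 2 descent steps not counted)

6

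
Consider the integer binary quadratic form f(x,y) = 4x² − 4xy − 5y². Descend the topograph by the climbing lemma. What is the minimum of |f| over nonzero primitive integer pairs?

descent: ρ → (-5,4,4)  [lands on river]
river: ρ → (4,4,-5)
river: ρ → (-5,6,3)
river: ρ → (3,6,-5)
closes: descent 1, river 4
min |a| on river = 3

3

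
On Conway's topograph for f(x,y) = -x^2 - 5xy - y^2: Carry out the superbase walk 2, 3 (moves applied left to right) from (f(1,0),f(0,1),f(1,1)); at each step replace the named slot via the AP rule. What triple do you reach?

start (-1,-1,-7) = (f(1,0),f(0,1),f(1,1))
replace slot 2: 2·((-1)+(-7)) − (-1) = -15 → (-1,-15,-7)
replace slot 3: 2·((-1)+(-15)) − (-7) = -25 → (-1,-15,-25)

-1,-15,-25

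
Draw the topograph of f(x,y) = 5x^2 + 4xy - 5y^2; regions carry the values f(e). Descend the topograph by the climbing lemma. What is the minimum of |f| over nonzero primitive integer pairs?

river: ρ → (-5,6,4)
river: ρ → (4,10,-1)
river: ρ → (-1,10,4)
river: ρ → (4,6,-5)
river: ρ → (-5,4,5)
river: ρ → (5,6,-4)
river: ρ → (-4,10,1)
river: ρ → (1,10,-4)
river: ρ → (-4,6,5)
river: ρ → (5,4,-5)
closes: descent 0, river 10
min |a| on river = 1

1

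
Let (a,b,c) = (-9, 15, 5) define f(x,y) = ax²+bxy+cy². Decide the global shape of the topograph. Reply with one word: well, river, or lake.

D = b²−4ac = 15² − 4·(-9)·5 = 405
D > 0 non-square ⇒ indefinite ⇒ periodic river

river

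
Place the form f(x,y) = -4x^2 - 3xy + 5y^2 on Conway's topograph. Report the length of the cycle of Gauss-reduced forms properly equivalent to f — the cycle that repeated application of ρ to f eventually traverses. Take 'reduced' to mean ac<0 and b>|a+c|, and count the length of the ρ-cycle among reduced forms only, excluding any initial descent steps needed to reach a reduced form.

D = 89, ⌊√D⌋ = 9
descent: ρ → (5,3,-4)  [lands on river]
river: ρ → (-4,5,4)
river: ρ → (4,3,-5)
river: ρ → (-5,7,2)
river: ρ → (2,9,-1)
river: ρ → (-1,9,2)
river: ρ → (2,7,-5)
river: ρ → (-5,3,4)
river: ρ → (4,5,-4)
river: ρ → (-4,3,5)
river: ρ → (5,7,-2)
river: ρ → (-2,9,1)
river: ρ → (1,9,-2)
river: ρ → (-2,7,5)
ρ-cycle length = 14 (tail of 1 descent step not counted)

14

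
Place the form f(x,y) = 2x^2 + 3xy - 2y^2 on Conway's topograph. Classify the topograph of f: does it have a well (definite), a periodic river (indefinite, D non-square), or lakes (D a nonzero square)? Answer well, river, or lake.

D = b²−4ac = 3² − 4·2·(-2) = 25
D = 5² is a perfect square ⇒ form factors over ℤ ⇒ lakes

lake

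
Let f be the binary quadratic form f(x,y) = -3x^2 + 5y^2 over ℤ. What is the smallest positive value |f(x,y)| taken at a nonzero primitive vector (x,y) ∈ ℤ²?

descent: ρ → (5,0,-3)
descent: ρ → (-3,6,2)  [lands on river]
river: ρ → (2,6,-3)
closes: descent 2, river 2
min |a| on river = 2

2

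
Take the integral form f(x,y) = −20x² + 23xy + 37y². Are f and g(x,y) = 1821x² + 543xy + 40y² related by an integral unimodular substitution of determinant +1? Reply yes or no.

D₁ = 3489, D₂ = 3489
river cycle of f (length 52): (37, 51, -6), (-6, 57, 10), (10, 43, -41), (-41, 39, 12), (12, 57, -5), (-5, 53, 34), (34, 15, -24), (-24, 33, 25), (25, 17, -32), (-32, 47, 10), … (42 more)
river cycle of g (length 52): (-20, 23, 37), (37, 51, -6), (-6, 57, 10), (10, 43, -41), (-41, 39, 12), (12, 57, -5), (-5, 53, 34), (34, 15, -24), (-24, 33, 25), (25, 17, -32), … (42 more)
cycles coincide ⇒ equivalent

yes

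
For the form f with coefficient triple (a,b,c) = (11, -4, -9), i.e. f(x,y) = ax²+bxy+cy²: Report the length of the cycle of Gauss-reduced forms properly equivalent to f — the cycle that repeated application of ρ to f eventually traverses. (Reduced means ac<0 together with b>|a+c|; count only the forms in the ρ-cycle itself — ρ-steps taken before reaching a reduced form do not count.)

D = 412, ⌊√D⌋ = 20
descent: ρ → (-9,4,11)  [lands on river]
river: ρ → (11,18,-2)
river: ρ → (-2,18,11)
river: ρ → (11,4,-9)
river: ρ → (-9,14,6)
river: ρ → (6,10,-13)
river: ρ → (-13,16,3)
river: ρ → (3,20,-1)
river: ρ → (-1,20,3)
river: ρ → (3,16,-13)
river: ρ → (-13,10,6)
river: ρ → (6,14,-9)
ρ-cycle length = 12 (tail of 1 descent step not counted)

12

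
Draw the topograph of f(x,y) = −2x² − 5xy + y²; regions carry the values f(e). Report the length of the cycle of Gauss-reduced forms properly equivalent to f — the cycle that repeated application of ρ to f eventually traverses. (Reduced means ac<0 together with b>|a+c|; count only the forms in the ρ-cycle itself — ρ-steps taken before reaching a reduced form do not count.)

D = 33, ⌊√D⌋ = 5
descent: ρ → (1,5,-2)  [lands on river]
river: ρ → (-2,3,3)
river: ρ → (3,3,-2)
river: ρ → (-2,5,1)
ρ-cycle length = 4 (tail of 1 descent step not counted)

4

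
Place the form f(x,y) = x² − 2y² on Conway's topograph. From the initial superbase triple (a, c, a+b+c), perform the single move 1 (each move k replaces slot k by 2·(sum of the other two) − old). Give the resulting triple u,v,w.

start (1,-2,-1) = (f(1,0),f(0,1),f(1,1))
replace slot 1: 2·((-2)+(-1)) − 1 = -7 → (-7,-2,-1)

-7,-2,-1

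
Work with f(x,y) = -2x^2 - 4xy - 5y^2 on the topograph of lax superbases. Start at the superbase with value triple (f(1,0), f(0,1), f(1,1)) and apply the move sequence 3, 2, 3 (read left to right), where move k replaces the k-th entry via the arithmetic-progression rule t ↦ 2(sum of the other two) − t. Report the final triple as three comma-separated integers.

start (-2,-5,-11) = (f(1,0),f(0,1),f(1,1))
replace slot 3: 2·((-2)+(-5)) − (-11) = -3 → (-2,-5,-3)
replace slot 2: 2·((-2)+(-3)) − (-5) = -5 → (-2,-5,-3)
replace slot 3: 2·((-2)+(-5)) − (-3) = -11 → (-2,-5,-11)

-2,-5,-11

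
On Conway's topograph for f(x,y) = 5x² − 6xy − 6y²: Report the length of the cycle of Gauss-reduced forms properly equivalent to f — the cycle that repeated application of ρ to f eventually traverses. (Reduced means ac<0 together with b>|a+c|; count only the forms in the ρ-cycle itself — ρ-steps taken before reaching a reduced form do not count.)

D = 156, ⌊√D⌋ = 12
descent: ρ → (-6,6,5)  [lands on river]
river: ρ → (5,4,-7)
river: ρ → (-7,10,2)
river: ρ → (2,10,-7)
river: ρ → (-7,4,5)
river: ρ → (5,6,-6)
ρ-cycle length = 6 (tail of 1 descent step not counted)

6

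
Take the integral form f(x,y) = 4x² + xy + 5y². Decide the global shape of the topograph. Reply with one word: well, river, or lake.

D = b²−4ac = 1² − 4·4·5 = -79
D < 0 ⇒ definite ⇒ every region one sign ⇒ single well

well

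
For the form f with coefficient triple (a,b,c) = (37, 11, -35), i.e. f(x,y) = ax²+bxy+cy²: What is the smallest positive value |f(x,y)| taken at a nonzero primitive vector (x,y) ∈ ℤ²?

river: ρ → (-35,59,13)
river: ρ → (13,71,-5)
river: ρ → (-5,69,27)
river: ρ → (27,39,-35)
river: ρ → (-35,31,31)
river: ρ → (31,31,-35)
river: ρ → (-35,39,27)
river: ρ → (27,69,-5)
river: ρ → (-5,71,13)
river: ρ → (13,59,-35)
river: ρ → (-35,11,37)
river: ρ → (37,63,-9)
river: ρ → (-9,63,37)
river: ρ → (37,11,-35)
closes: descent 0, river 14
min |a| on river = 5

5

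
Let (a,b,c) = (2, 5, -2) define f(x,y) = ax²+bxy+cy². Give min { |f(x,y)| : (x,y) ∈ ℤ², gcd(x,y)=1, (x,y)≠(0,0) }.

river: ρ → (-2,3,4)
river: ρ → (4,5,-1)
river: ρ → (-1,5,4)
river: ρ → (4,3,-2)
river: ρ → (-2,5,2)
river: ρ → (2,3,-4)
river: ρ → (-4,5,1)
river: ρ → (1,5,-4)
river: ρ → (-4,3,2)
river: ρ → (2,5,-2)
closes: descent 0, river 10
min |a| on river = 1

1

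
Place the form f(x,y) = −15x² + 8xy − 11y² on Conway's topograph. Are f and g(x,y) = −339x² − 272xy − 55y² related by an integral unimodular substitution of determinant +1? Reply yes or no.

D₁ = -596, D₂ = -596
f is negative-definite; reduce −f:
−f: flip: (15,-8,11)→(11,8,15)
−f: reduced (well bottom): (11,8,15) with a≤c, −a<b≤a
flip sign back: reduced form of f is (-11,-8,-15)
g is negative-definite; reduce −g:
−g: flip: (339,272,55)→(55,-272,339)
−g: translate: b→-52 (≡-272 mod 110), so (55,-272,339)→(55,-52,15)
−g: flip: (55,-52,15)→(15,52,55)
−g: translate: b→-8 (≡52 mod 30), so (15,52,55)→(15,-8,11)
−g: flip: (15,-8,11)→(11,8,15)
−g: reduced (well bottom): (11,8,15) with a≤c, −a<b≤a
flip sign back: reduced form of g is (-11,-8,-15)
reduced forms (-11, -8, -15) vs (-11, -8, -15) ⇒ equivalent

yes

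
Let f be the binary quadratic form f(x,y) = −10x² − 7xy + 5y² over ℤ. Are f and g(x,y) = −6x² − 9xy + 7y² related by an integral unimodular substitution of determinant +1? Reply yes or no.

D₁ = 249, D₂ = 249
river cycle of f (length 16): (5, 7, -10), (-10, 13, 2), (2, 15, -3), (-3, 15, 2), (2, 13, -10), (-10, 7, 5), (5, 13, -4), (-4, 11, 8), (8, 5, -7), (-7, 9, 6), … (6 more)
river cycle of g (length 16): (7, 9, -6), (-6, 15, 1), (1, 15, -6), (-6, 9, 7), (7, 5, -8), (-8, 11, 4), (4, 13, -5), (-5, 7, 10), (10, 13, -2), (-2, 15, 3), … (6 more)
cycles differ ⇒ inequivalent

no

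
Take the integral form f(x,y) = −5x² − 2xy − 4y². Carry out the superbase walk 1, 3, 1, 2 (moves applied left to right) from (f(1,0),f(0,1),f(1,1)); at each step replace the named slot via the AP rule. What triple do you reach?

start (-5,-4,-11) = (f(1,0),f(0,1),f(1,1))
replace slot 1: 2·((-4)+(-11)) − (-5) = -25 → (-25,-4,-11)
replace slot 3: 2·((-25)+(-4)) − (-11) = -47 → (-25,-4,-47)
replace slot 1: 2·((-4)+(-47)) − (-25) = -77 → (-77,-4,-47)
replace slot 2: 2·((-77)+(-47)) − (-4) = -244 → (-77,-244,-47)

-77,-244,-47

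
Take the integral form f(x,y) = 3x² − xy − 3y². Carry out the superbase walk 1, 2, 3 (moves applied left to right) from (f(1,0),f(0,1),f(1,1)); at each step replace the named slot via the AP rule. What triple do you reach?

start (3,-3,-1) = (f(1,0),f(0,1),f(1,1))
replace slot 1: 2·((-3)+(-1)) − 3 = -11 → (-11,-3,-1)
replace slot 2: 2·((-11)+(-1)) − (-3) = -21 → (-11,-21,-1)
replace slot 3: 2·((-11)+(-21)) − (-1) = -63 → (-11,-21,-63)

-11,-21,-63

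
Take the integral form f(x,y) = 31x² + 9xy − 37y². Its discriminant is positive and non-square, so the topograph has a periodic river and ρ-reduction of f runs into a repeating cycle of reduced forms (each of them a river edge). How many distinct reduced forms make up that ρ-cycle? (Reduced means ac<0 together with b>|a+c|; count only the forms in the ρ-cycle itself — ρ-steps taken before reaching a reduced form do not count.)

D = 4669, ⌊√D⌋ = 68
river: ρ → (-37,65,3)
river: ρ → (3,67,-15)
river: ρ → (-15,53,31)
river: ρ → (31,9,-37)
ρ-cycle length = 4 (tail of 0 descent steps not counted)

4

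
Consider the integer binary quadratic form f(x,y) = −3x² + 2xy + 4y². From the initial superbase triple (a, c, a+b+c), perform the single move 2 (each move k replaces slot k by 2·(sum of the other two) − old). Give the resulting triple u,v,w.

start (-3,4,3) = (f(1,0),f(0,1),f(1,1))
replace slot 2: 2·((-3)+3) − 4 = -4 → (-3,-4,3)

-3,-4,3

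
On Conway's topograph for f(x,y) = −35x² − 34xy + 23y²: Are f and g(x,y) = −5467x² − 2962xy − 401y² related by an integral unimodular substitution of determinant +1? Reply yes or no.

D₁ = 4376, D₂ = 4376
river cycle of f (length 30): (23, 34, -35), (-35, 36, 22), (22, 52, -19), (-19, 62, 7), (7, 64, -10), (-10, 56, 31), (31, 6, -35), (-35, 64, 2), (2, 64, -35), (-35, 6, 31), … (20 more)
river cycle of g (length 30): (-35, 36, 22), (22, 52, -19), (-19, 62, 7), (7, 64, -10), (-10, 56, 31), (31, 6, -35), (-35, 64, 2), (2, 64, -35), (-35, 6, 31), (31, 56, -10), … (20 more)
cycles coincide ⇒ equivalent

yes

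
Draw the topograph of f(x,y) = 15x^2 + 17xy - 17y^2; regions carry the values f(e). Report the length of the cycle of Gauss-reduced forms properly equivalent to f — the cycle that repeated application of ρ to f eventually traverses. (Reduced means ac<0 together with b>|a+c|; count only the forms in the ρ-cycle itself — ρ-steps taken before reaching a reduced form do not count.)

D = 1309, ⌊√D⌋ = 36
river: ρ → (-17,17,15)
river: ρ → (15,13,-19)
river: ρ → (-19,25,9)
river: ρ → (9,29,-13)
river: ρ → (-13,23,15)
river: ρ → (15,7,-21)
river: ρ → (-21,35,1)
river: ρ → (1,35,-21)
river: ρ → (-21,7,15)
river: ρ → (15,23,-13)
river: ρ → (-13,29,9)
river: ρ → (9,25,-19)
river: ρ → (-19,13,15)
river: ρ → (15,17,-17)
ρ-cycle length = 14 (tail of 0 descent steps not counted)

14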